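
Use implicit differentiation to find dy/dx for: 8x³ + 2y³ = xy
Differentiate both sides with respect to x, treating y as y(x). By the chain rule, any term containing y contributes a factor of y' = dy/dx when we differentiate it.

Move every term to one side and write the relation as F(x, y) = 0. Term by term,
  d/dx[8x^3] = 24x^2
  d/dx[-xy] = -x·y' - y
  d/dx[2y^3] = 6y^2·y'

The pieces without y' make up ∂F/∂x and the coefficient of y' is ∂F/∂y:
  ∂F/∂x = 24x^2 - y,
  ∂F/∂y = -x + 6y^2.

Since d/dx[F] = ∂F/∂x + (∂F/∂y)·y' = 0, solve for y':
  (∂F/∂y)·y' = -∂F/∂x
  dy/dx = -(∂F/∂x)/(∂F/∂y) = -(24x^2 - y)/(-x + 6y^2) = (24x^2 - y)/(x - 6y^2)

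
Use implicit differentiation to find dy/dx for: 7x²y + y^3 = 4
Differentiate both sides with respect to x, treating y as y(x). By the chain rule, any term containing y contributes a factor of y' = dy/dx when we differentiate it.

Move every term to one side and write the relation as F(x, y) = 0. Term by term,
  d/dx[7x^2y] = 7x^2·y' + 14xy
  d/dx[y^3] = 3y^2·y'
  d/dx[-4] = 0

The pieces without y' make up ∂F/∂x and the coefficient of y' is ∂F/∂y:
  ∂F/∂x = 14xy,
  ∂F/∂y = 7x^2 + 3y^2.

Since d/dx[F] = ∂F/∂x + (∂F/∂y)·y' = 0, solve for y':
  (∂F/∂y)·y' = -∂F/∂x
  dy/dx = -(∂F/∂x)/(∂F/∂y) = -(14xy)/(7x^2 + 3y^2) = -14xy/(7x^2 + 3y^2)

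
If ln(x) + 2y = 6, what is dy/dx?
Apply d/dx to both sides, remembering that y depends on x. Each occurrence of y therefore brings in a y' = dy/dx via the chain rule.

With F(x, y) equal to the left-hand side minus the right, differentiate F term by term:
  d/dx[2y] = 2·y'
  d/dx[ln(x)] = 1/x
  d/dx[-6] = 0
Adding these up, d/dx[F] = 0 becomes
  (1/x) + (2)·y' = 0,
so isolating y',
  dy/dx = -(1/x)/(2) = -1/(2x)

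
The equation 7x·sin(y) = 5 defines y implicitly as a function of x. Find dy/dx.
Take d/dx of both sides. Since y is implicitly a function of x, the chain rule attaches a y' = dy/dx factor whenever we differentiate through y.

Set F(x, y) = (left side) − (right side), so the curve is F = 0. Differentiating each term of F:
  d/dx[7x·sin(y)] = 7x·y'·cos(y) + 7sin(y)
  d/dx[-5] = 0

Collecting, the y'-free part is the partial derivative in x and the y' coefficient is the partial derivative in y:
  ∂F/∂x = 7sin(y)
  ∂F/∂y = 7x·cos(y)

so d/dx[F(x, y(x))] = ∂F/∂x + (∂F/∂y)·y' = 0. Rearranging,
  dy/dx = -(∂F/∂x)/(∂F/∂y) = -(7sin(y))/(7x·cos(y)) = -tan(y)/x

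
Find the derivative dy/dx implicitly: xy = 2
Differentiate both sides with respect to x, treating y as y(x). By the chain rule, any term containing y contributes a factor of y' = dy/dx when we differentiate it.

Move every term to one side and write the relation as F(x, y) = 0. Term by term,
  d/dx[xy] = x·y' + y
  d/dx[-2] = 0

The pieces without y' make up ∂F/∂x and the coefficient of y' is ∂F/∂y:
  ∂F/∂x = y,
  ∂F/∂y = x.

Since d/dx[F] = ∂F/∂x + (∂F/∂y)·y' = 0, solve for y':
  (∂F/∂y)·y' = -∂F/∂x
  dy/dx = -(∂F/∂x)/(∂F/∂y) = -(y)/(x) = -y/x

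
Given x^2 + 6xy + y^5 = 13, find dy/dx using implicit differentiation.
Take d/dx of both sides. Since y is implicitly a function of x, the chain rule attaches a y' = dy/dx factor whenever we differentiate through y.

Set F(x, y) = (left side) − (right side), so the curve is F = 0. Differentiating each term of F:
  d/dx[x^2] = 2x
  d/dx[6xy] = 6x·y' + 6y
  d/dx[y^5] = 5y^4·y'
  d/dx[-13] = 0

Collecting, the y'-free part is the partial derivative in x and the y' coefficient is the partial derivative in y:
  ∂F/∂x = 2x + 6y
  ∂F/∂y = 6x + 5y^4

so d/dx[F(x, y(x))] = ∂F/∂x + (∂F/∂y)·y' = 0. Rearranging,
  dy/dx = -(∂F/∂x)/(∂F/∂y) = -(2x + 6y)/(6x + 5y^4) = 2(-x - 3y)/(6x + 5y^4)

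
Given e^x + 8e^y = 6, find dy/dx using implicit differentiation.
Take d/dx of both sides. Since y is implicitly a function of x, the chain rule attaches a y' = dy/dx factor whenever we differentiate through y.

Set F(x, y) = (left side) − (right side), so the curve is F = 0. Differentiating each term of F:
  d/dx[e^(x)] = e^(x)
  d/dx[8e^(y)] = 8·y'·e^(y)
  d/dx[-6] = 0

Collecting, the y'-free part is the partial derivative in x and the y' coefficient is the partial derivative in y:
  ∂F/∂x = e^(x)
  ∂F/∂y = 8e^(y)

so d/dx[F(x, y(x))] = ∂F/∂x + (∂F/∂y)·y' = 0. Rearranging,
  dy/dx = -(∂F/∂x)/(∂F/∂y) = -(e^(x))/(8e^(y)) = -e^(x - y)/8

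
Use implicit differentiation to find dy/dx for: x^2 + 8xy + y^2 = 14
Apply d/dx to both sides, remembering that y depends on x. Each occurrence of y therefore brings in a y' = dy/dx via the chain rule.

With F(x, y) equal to the left-hand side minus the right, differentiate F term by term:
  d/dx[x^2] = 2x
  d/dx[8xy] = 8x·y' + 8y
  d/dx[y^2] = 2y·y'
  d/dx[-14] = 0
Adding these up, d/dx[F] = 0 becomes
  (2x + 8y) + (8x + 2y)·y' = 0,
so isolating y',
  dy/dx = -(2x + 8y)/(8x + 2y) = (-x - 4y)/(4x + y)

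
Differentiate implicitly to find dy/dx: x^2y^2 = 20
Apply d/dx to both sides, remembering that y depends on x. Each occurrence of y therefore brings in a y' = dy/dx via the chain rule.

With F(x, y) equal to the left-hand side minus the right, differentiate F term by term:
  d/dx[x^2y^2] = 2x^2y·y' + 2xy^2
  d/dx[-20] = 0
Adding these up, d/dx[F] = 0 becomes
  (2xy^2) + (2x^2y)·y' = 0,
so isolating y',
  dy/dx = -(2xy^2)/(2x^2y) = -y/x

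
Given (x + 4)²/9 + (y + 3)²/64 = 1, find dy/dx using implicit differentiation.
Differentiate both sides with respect to x, treating y as y(x). By the chain rule, any term containing y contributes a factor of y' = dy/dx when we differentiate it.

Move every term to one side and write the relation as F(x, y) = 0. Term by term,
  d/dx[(x + 4)^2/9] = 2x/9 + 8/9
  d/dx[(y + 3)^2/64] = y'(y + 3)/32
  d/dx[-1] = 0

The pieces without y' make up ∂F/∂x and the coefficient of y' is ∂F/∂y:
  ∂F/∂x = 2x/9 + 8/9,
  ∂F/∂y = y/32 + 3/32.

Since d/dx[F] = ∂F/∂x + (∂F/∂y)·y' = 0, solve for y':
  (∂F/∂y)·y' = -∂F/∂x
  dy/dx = -(∂F/∂x)/(∂F/∂y) = -(2x/9 + 8/9)/(y/32 + 3/32)
        = -(2(x + 4)/9)/((y + 3)/32) = 64(-x - 4)/(9(y + 3))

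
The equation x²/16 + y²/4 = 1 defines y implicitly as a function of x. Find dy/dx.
Differentiate the relation implicitly: treat y = y(x) and apply the chain rule, so every y-derivative picks up a y' = dy/dx factor.

With everything moved to the left-hand side, differentiate term by term:
  d/dx[x^2/16] = x/8
  d/dx[y^2/4] = y·y'/2
  d/dx[-1] = 0

Separating the contributions that come from x directly and those that come through y:
  without y':      x/8
  multiplying y':  y/2

so (x/8) + (y/2)·y' = 0, and therefore
  dy/dx = -(x/8)/(y/2) = -x/(4y)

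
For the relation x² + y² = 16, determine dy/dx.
Differentiate the relation implicitly: treat y = y(x) and apply the chain rule, so every y-derivative picks up a y' = dy/dx factor.

With everything moved to the left-hand side, differentiate term by term:
  d/dx[x^2] = 2x
  d/dx[y^2] = 2y·y'
  d/dx[-16] = 0

Separating the contributions that come from x directly and those that come through y:
  without y':      2x
  multiplying y':  2y

so (2x) + (2y)·y' = 0, and therefore
  dy/dx = -(2x)/(2y) = -x/y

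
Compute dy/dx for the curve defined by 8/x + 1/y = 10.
Differentiate the relation implicitly: treat y = y(x) and apply the chain rule, so every y-derivative picks up a y' = dy/dx factor.

With everything moved to the left-hand side, differentiate term by term:
  d/dx[1/y] = -y'/y^2
  d/dx[8/x] = -8/x^2
  d/dx[-10] = 0

Separating the contributions that come from x directly and those that come through y:
  without y':      -8/x^2
  multiplying y':  -1/y^2

so (-8/x^2) + (-1/y^2)·y' = 0, and therefore
  dy/dx = -(-8/x^2)/(-1/y^2) = -8y^2/x^2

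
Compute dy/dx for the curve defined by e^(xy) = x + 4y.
Apply d/dx to both sides, remembering that y depends on x. Each occurrence of y therefore brings in a y' = dy/dx via the chain rule.

With F(x, y) equal to the left-hand side minus the right, differentiate F term by term:
  d/dx[-x] = -1
  d/dx[-4y] = -4·y'
  d/dx[e^(xy)] = (x·y' + y)·e^(xy)
Adding these up, d/dx[F] = 0 becomes
  (y·e^(xy) - 1) + (x·e^(xy) - 4)·y' = 0,
so isolating y',
  dy/dx = -(y·e^(xy) - 1)/(x·e^(xy) - 4) = (-y·e^(xy) + 1)/(x·e^(xy) - 4)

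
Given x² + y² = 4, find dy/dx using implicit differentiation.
Apply d/dx to both sides, remembering that y depends on x. Each occurrence of y therefore brings in a y' = dy/dx via the chain rule.

With F(x, y) equal to the left-hand side minus the right, differentiate F term by term:
  d/dx[x^2] = 2x
  d/dx[y^2] = 2y·y'
  d/dx[-4] = 0
Adding these up, d/dx[F] = 0 becomes
  (2x) + (2y)·y' = 0,
so isolating y',
  dy/dx = -(2x)/(2y) = -x/y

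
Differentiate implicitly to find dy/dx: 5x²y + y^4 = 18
Apply d/dx to both sides, remembering that y depends on x. Each occurrence of y therefore brings in a y' = dy/dx via the chain rule.

With F(x, y) equal to the left-hand side minus the right, differentiate F term by term:
  d/dx[5x^2y] = 5x^2·y' + 10xy
  d/dx[y^4] = 4y^3·y'
  d/dx[-18] = 0
Adding these up, d/dx[F] = 0 becomes
  (10xy) + (5x^2 + 4y^3)·y' = 0,
so isolating y',
  dy/dx = -(10xy)/(5x^2 + 4y^3) = -10xy/(5x^2 + 4y^3)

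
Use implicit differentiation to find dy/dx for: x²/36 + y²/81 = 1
Apply d/dx to both sides, remembering that y depends on x. Each occurrence of y therefore brings in a y' = dy/dx via the chain rule.

With F(x, y) equal to the left-hand side minus the right, differentiate F term by term:
  d/dx[x^2/36] = x/18
  d/dx[y^2/81] = 2y·y'/81
  d/dx[-1] = 0
Adding these up, d/dx[F] = 0 becomes
  (x/18) + (2y/81)·y' = 0,
so isolating y',
  dy/dx = -(x/18)/(2y/81) = -9x/(4y)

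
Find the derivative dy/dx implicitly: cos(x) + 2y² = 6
Differentiate both sides with respect to x, treating y as y(x). By the chain rule, any term containing y contributes a factor of y' = dy/dx when we differentiate it.

Move every term to one side and write the relation as F(x, y) = 0. Term by term,
  d/dx[2y^2] = 4y·y'
  d/dx[cos(x)] = -sin(x)
  d/dx[-6] = 0

The pieces without y' make up ∂F/∂x and the coefficient of y' is ∂F/∂y:
  ∂F/∂x = -sin(x),
  ∂F/∂y = 4y.

Since d/dx[F] = ∂F/∂x + (∂F/∂y)·y' = 0, solve for y':
  (∂F/∂y)·y' = -∂F/∂x
  dy/dx = -(∂F/∂x)/(∂F/∂y) = -(-sin(x))/(4y) = sin(x)/(4y)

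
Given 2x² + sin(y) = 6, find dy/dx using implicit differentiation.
Differentiate both sides with respect to x, treating y as y(x). By the chain rule, any term containing y contributes a factor of y' = dy/dx when we differentiate it.

Move every term to one side and write the relation as F(x, y) = 0. Term by term,
  d/dx[2x^2] = 4x
  d/dx[sin(y)] = y'·cos(y)
  d/dx[-6] = 0

The pieces without y' make up ∂F/∂x and the coefficient of y' is ∂F/∂y:
  ∂F/∂x = 4x,
  ∂F/∂y = cos(y).

Since d/dx[F] = ∂F/∂x + (∂F/∂y)·y' = 0, solve for y':
  (∂F/∂y)·y' = -∂F/∂x
  dy/dx = -(∂F/∂x)/(∂F/∂y) = -(4x)/(cos(y)) = -4x/cos(y)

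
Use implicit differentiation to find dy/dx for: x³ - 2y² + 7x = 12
Apply d/dx to both sides, remembering that y depends on x. Each occurrence of y therefore brings in a y' = dy/dx via the chain rule.

With F(x, y) equal to the left-hand side minus the right, differentiate F term by term:
  d/dx[x^3] = 3x^2
  d/dx[7x] = 7
  d/dx[-2y^2] = -4y·y'
  d/dx[-12] = 0
Adding these up, d/dx[F] = 0 becomes
  (3x^2 + 7) + (-4y)·y' = 0,
so isolating y',
  dy/dx = -(3x^2 + 7)/(-4y) = (3x^2 + 7)/(4y)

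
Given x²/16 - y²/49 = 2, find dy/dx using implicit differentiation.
Differentiate the relation implicitly: treat y = y(x) and apply the chain rule, so every y-derivative picks up a y' = dy/dx factor.

With everything moved to the left-hand side, differentiate term by term:
  d/dx[x^2/16] = x/8
  d/dx[-y^2/49] = -2y·y'/49
  d/dx[-2] = 0

Separating the contributions that come from x directly and those that come through y:
  without y':      x/8
  multiplying y':  -2y/49

so (x/8) + (-2y/49)·y' = 0, and therefore
  dy/dx = -(x/8)/(-2y/49) = 49x/(16y)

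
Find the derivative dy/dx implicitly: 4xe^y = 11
Differentiate both sides with respect to x, treating y as y(x). By the chain rule, any term containing y contributes a factor of y' = dy/dx when we differentiate it.

Move every term to one side and write the relation as F(x, y) = 0. Term by term,
  d/dx[4x·e^(y)] = 4x·y'·e^(y) + 4e^(y)
  d/dx[-11] = 0

The pieces without y' make up ∂F/∂x and the coefficient of y' is ∂F/∂y:
  ∂F/∂x = 4e^(y),
  ∂F/∂y = 4x·e^(y).

Since d/dx[F] = ∂F/∂x + (∂F/∂y)·y' = 0, solve for y':
  (∂F/∂y)·y' = -∂F/∂x
  dy/dx = -(∂F/∂x)/(∂F/∂y) = -(4e^(y))/(4x·e^(y)) = -1/x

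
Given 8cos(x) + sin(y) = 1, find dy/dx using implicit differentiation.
Differentiate both sides with respect to x, treating y as y(x). By the chain rule, any term containing y contributes a factor of y' = dy/dx when we differentiate it.

Move every term to one side and write the relation as F(x, y) = 0. Term by term,
  d/dx[sin(y)] = y'·cos(y)
  d/dx[8cos(x)] = -8sin(x)
  d/dx[-1] = 0

The pieces without y' make up ∂F/∂x and the coefficient of y' is ∂F/∂y:
  ∂F/∂x = -8sin(x),
  ∂F/∂y = cos(y).

Since d/dx[F] = ∂F/∂x + (∂F/∂y)·y' = 0, solve for y':
  (∂F/∂y)·y' = -∂F/∂x
  dy/dx = -(∂F/∂x)/(∂F/∂y) = -(-8sin(x))/(cos(y)) = 8sin(x)/cos(y)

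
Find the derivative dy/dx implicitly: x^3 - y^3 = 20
Differentiate both sides with respect to x, treating y as y(x). By the chain rule, any term containing y contributes a factor of y' = dy/dx when we differentiate it.

Move every term to one side and write the relation as F(x, y) = 0. Term by term,
  d/dx[x^3] = 3x^2
  d/dx[-y^3] = -3y^2·y'
  d/dx[-20] = 0

The pieces without y' make up ∂F/∂x and the coefficient of y' is ∂F/∂y:
  ∂F/∂x = 3x^2,
  ∂F/∂y = -3y^2.

Since d/dx[F] = ∂F/∂x + (∂F/∂y)·y' = 0, solve for y':
  (∂F/∂y)·y' = -∂F/∂x
  dy/dx = -(∂F/∂x)/(∂F/∂y) = -(3x^2)/(-3y^2) = x^2/y^2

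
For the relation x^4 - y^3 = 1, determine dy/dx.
Take d/dx of both sides. Since y is implicitly a function of x, the chain rule attaches a y' = dy/dx factor whenever we differentiate through y.

Set F(x, y) = (left side) − (right side), so the curve is F = 0. Differentiating each term of F:
  d/dx[x^4] = 4x^3
  d/dx[-y^3] = -3y^2·y'
  d/dx[-1] = 0

Collecting, the y'-free part is the partial derivative in x and the y' coefficient is the partial derivative in y:
  ∂F/∂x = 4x^3
  ∂F/∂y = -3y^2

so d/dx[F(x, y(x))] = ∂F/∂x + (∂F/∂y)·y' = 0. Rearranging,
  dy/dx = -(∂F/∂x)/(∂F/∂y) = -(4x^3)/(-3y^2) = 4x^3/(3y^2)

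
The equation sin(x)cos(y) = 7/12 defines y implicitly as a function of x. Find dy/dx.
Apply d/dx to both sides, remembering that y depends on x. Each occurrence of y therefore brings in a y' = dy/dx via the chain rule.

With F(x, y) equal to the left-hand side minus the right, differentiate F term by term:
  d/dx[sin(x)·cos(y)] = -y'·sin(x)·sin(y) + cos(x)·cos(y)
  d/dx[-7/12] = 0
Adding these up, d/dx[F] = 0 becomes
  (cos(x)·cos(y)) + (-sin(x)·sin(y))·y' = 0,
so isolating y',
  dy/dx = -(cos(x)·cos(y))/(-sin(x)·sin(y)) = 1/(tan(x)·tan(y))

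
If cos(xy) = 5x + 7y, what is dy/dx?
Take d/dx of both sides. Since y is implicitly a function of x, the chain rule attaches a y' = dy/dx factor whenever we differentiate through y.

Set F(x, y) = (left side) − (right side), so the curve is F = 0. Differentiating each term of F:
  d/dx[-5x] = -5
  d/dx[-7y] = -7·y'
  d/dx[cos(xy)] = -(x·y' + y)·sin(xy)

Collecting, the y'-free part is the partial derivative in x and the y' coefficient is the partial derivative in y:
  ∂F/∂x = -y·sin(xy) - 5
  ∂F/∂y = -x·sin(xy) - 7

so d/dx[F(x, y(x))] = ∂F/∂x + (∂F/∂y)·y' = 0. Rearranging,
  dy/dx = -(∂F/∂x)/(∂F/∂y) = -(-y·sin(xy) - 5)/(-x·sin(xy) - 7) = -(y·sin(xy) + 5)/(x·sin(xy) + 7)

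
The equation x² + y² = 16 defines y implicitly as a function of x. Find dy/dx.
Differentiate the relation implicitly: treat y = y(x) and apply the chain rule, so every y-derivative picks up a y' = dy/dx factor.

With everything moved to the left-hand side, differentiate term by term:
  d/dx[x^2] = 2x
  d/dx[y^2] = 2y·y'
  d/dx[-16] = 0

Separating the contributions that come from x directly and those that come through y:
  without y':      2x
  multiplying y':  2y

so (2x) + (2y)·y' = 0, and therefore
  dy/dx = -(2x)/(2y) = -x/y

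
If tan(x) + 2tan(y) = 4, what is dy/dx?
Apply d/dx to both sides, remembering that y depends on x. Each occurrence of y therefore brings in a y' = dy/dx via the chain rule.

With F(x, y) equal to the left-hand side minus the right, differentiate F term by term:
  d/dx[tan(x)] = tan(x)^2 + 1
  d/dx[2tan(y)] = 2·y'(tan(y)^2 + 1)
  d/dx[-4] = 0
Adding these up, d/dx[F] = 0 becomes
  (tan(x)^2 + 1) + (2tan(y)^2 + 2)·y' = 0,
so isolating y',
  dy/dx = -(tan(x)^2 + 1)/(2tan(y)^2 + 2) = -cos(y)^2/(2cos(x)^2)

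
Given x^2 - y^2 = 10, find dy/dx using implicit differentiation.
Differentiate the relation implicitly: treat y = y(x) and apply the chain rule, so every y-derivative picks up a y' = dy/dx factor.

With everything moved to the left-hand side, differentiate term by term:
  d/dx[x^2] = 2x
  d/dx[-y^2] = -2y·y'
  d/dx[-10] = 0

Separating the contributions that come from x directly and those that come through y:
  without y':      2x
  multiplying y':  -2y

so (2x) + (-2y)·y' = 0, and therefore
  dy/dx = -(2x)/(-2y) = x/y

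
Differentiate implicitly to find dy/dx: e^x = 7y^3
Differentiate the relation implicitly: treat y = y(x) and apply the chain rule, so every y-derivative picks up a y' = dy/dx factor.

With everything moved to the left-hand side, differentiate term by term:
  d/dx[-7y^3] = -21y^2·y'
  d/dx[e^(x)] = e^(x)

Separating the contributions that come from x directly and those that come through y:
  without y':      e^(x)
  multiplying y':  -21y^2

so (e^(x)) + (-21y^2)·y' = 0, and therefore
  dy/dx = -(e^(x))/(-21y^2) = e^(x)/(21y^2)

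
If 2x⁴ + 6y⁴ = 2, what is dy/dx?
Differentiate both sides with respect to x, treating y as y(x). By the chain rule, any term containing y contributes a factor of y' = dy/dx when we differentiate it.

Move every term to one side and write the relation as F(x, y) = 0. Term by term,
  d/dx[2x^4] = 8x^3
  d/dx[6y^4] = 24y^3·y'
  d/dx[-2] = 0

The pieces without y' make up ∂F/∂x and the coefficient of y' is ∂F/∂y:
  ∂F/∂x = 8x^3,
  ∂F/∂y = 24y^3.

Since d/dx[F] = ∂F/∂x + (∂F/∂y)·y' = 0, solve for y':
  (∂F/∂y)·y' = -∂F/∂x
  dy/dx = -(∂F/∂x)/(∂F/∂y) = -(8x^3)/(24y^3) = -x^3/(3y^3)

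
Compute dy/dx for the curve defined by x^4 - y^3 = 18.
Apply d/dx to both sides, remembering that y depends on x. Each occurrence of y therefore brings in a y' = dy/dx via the chain rule.

With F(x, y) equal to the left-hand side minus the right, differentiate F term by term:
  d/dx[x^4] = 4x^3
  d/dx[-y^3] = -3y^2·y'
  d/dx[-18] = 0
Adding these up, d/dx[F] = 0 becomes
  (4x^3) + (-3y^2)·y' = 0,
so isolating y',
  dy/dx = -(4x^3)/(-3y^2) = 4x^3/(3y^2)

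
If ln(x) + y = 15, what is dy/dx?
Differentiate the relation implicitly: treat y = y(x) and apply the chain rule, so every y-derivative picks up a y' = dy/dx factor.

With everything moved to the left-hand side, differentiate term by term:
  d/dx[y] = y'
  d/dx[ln(x)] = 1/x
  d/dx[-15] = 0

Separating the contributions that come from x directly and those that come through y:
  without y':      1/x
  multiplying y':  1

so (1/x) + (1)·y' = 0, and therefore
  dy/dx = -(1/x)/(1) = -1/x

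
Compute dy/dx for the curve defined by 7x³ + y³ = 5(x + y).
Differentiate both sides with respect to x, treating y as y(x). By the chain rule, any term containing y contributes a factor of y' = dy/dx when we differentiate it.

Move every term to one side and write the relation as F(x, y) = 0. Term by term,
  d/dx[7x^3] = 21x^2
  d/dx[-5x] = -5
  d/dx[y^3] = 3y^2·y'
  d/dx[-5y] = -5·y'

The pieces without y' make up ∂F/∂x and the coefficient of y' is ∂F/∂y:
  ∂F/∂x = 21x^2 - 5,
  ∂F/∂y = 3y^2 - 5.

Since d/dx[F] = ∂F/∂x + (∂F/∂y)·y' = 0, solve for y':
  (∂F/∂y)·y' = -∂F/∂x
  dy/dx = -(∂F/∂x)/(∂F/∂y) = -(21x^2 - 5)/(3y^2 - 5) = (5 - 21x^2)/(3y^2 - 5)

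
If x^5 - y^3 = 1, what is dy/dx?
Take d/dx of both sides. Since y is implicitly a function of x, the chain rule attaches a y' = dy/dx factor whenever we differentiate through y.

Set F(x, y) = (left side) − (right side), so the curve is F = 0. Differentiating each term of F:
  d/dx[x^5] = 5x^4
  d/dx[-y^3] = -3y^2·y'
  d/dx[-1] = 0

Collecting, the y'-free part is the partial derivative in x and the y' coefficient is the partial derivative in y:
  ∂F/∂x = 5x^4
  ∂F/∂y = -3y^2

so d/dx[F(x, y(x))] = ∂F/∂x + (∂F/∂y)·y' = 0. Rearranging,
  dy/dx = -(∂F/∂x)/(∂F/∂y) = -(5x^4)/(-3y^2) = 5x^4/(3y^2)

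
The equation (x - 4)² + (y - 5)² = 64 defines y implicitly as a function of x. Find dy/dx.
Apply d/dx to both sides, remembering that y depends on x. Each occurrence of y therefore brings in a y' = dy/dx via the chain rule.

With F(x, y) equal to the left-hand side minus the right, differentiate F term by term:
  d/dx[(x - 4)^2] = 2x - 8
  d/dx[(y - 5)^2] = 2·y'(y - 5)
  d/dx[-64] = 0
Adding these up, d/dx[F] = 0 becomes
  (2x - 8) + (2y - 10)·y' = 0,
so isolating y',
  dy/dx = -(2x - 8)/(2y - 10) = (4 - x)/(y - 5)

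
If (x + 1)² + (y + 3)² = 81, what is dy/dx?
Apply d/dx to both sides, remembering that y depends on x. Each occurrence of y therefore brings in a y' = dy/dx via the chain rule.

With F(x, y) equal to the left-hand side minus the right, differentiate F term by term:
  d/dx[(x + 1)^2] = 2x + 2
  d/dx[(y + 3)^2] = 2·y'(y + 3)
  d/dx[-81] = 0
Adding these up, d/dx[F] = 0 becomes
  (2x + 2) + (2y + 6)·y' = 0,
so isolating y',
  dy/dx = -(2x + 2)/(2y + 6) = (-x - 1)/(y + 3)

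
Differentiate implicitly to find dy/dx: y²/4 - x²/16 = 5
Differentiate the relation implicitly: treat y = y(x) and apply the chain rule, so every y-derivative picks up a y' = dy/dx factor.

With everything moved to the left-hand side, differentiate term by term:
  d/dx[-x^2/16] = -x/8
  d/dx[y^2/4] = y·y'/2
  d/dx[-5] = 0

Separating the contributions that come from x directly and those that come through y:
  without y':      -x/8
  multiplying y':  y/2

so (-x/8) + (y/2)·y' = 0, and therefore
  dy/dx = -(-x/8)/(y/2) = x/(4y)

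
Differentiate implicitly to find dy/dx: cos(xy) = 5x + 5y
Differentiate the relation implicitly: treat y = y(x) and apply the chain rule, so every y-derivative picks up a y' = dy/dx factor.

With everything moved to the left-hand side, differentiate term by term:
  d/dx[-5x] = -5
  d/dx[-5y] = -5·y'
  d/dx[cos(xy)] = -(x·y' + y)·sin(xy)

Separating the contributions that come from x directly and those that come through y:
  without y':      -y·sin(xy) - 5
  multiplying y':  -x·sin(xy) - 5

so (-y·sin(xy) - 5) + (-x·sin(xy) - 5)·y' = 0, and therefore
  dy/dx = -(-y·sin(xy) - 5)/(-x·sin(xy) - 5) = -(y·sin(xy) + 5)/(x·sin(xy) + 5)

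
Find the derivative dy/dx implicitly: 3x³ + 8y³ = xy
Take d/dx of both sides. Since y is implicitly a function of x, the chain rule attaches a y' = dy/dx factor whenever we differentiate through y.

Set F(x, y) = (left side) − (right side), so the curve is F = 0. Differentiating each term of F:
  d/dx[3x^3] = 9x^2
  d/dx[-xy] = -x·y' - y
  d/dx[8y^3] = 24y^2·y'

Collecting, the y'-free part is the partial derivative in x and the y' coefficient is the partial derivative in y:
  ∂F/∂x = 9x^2 - y
  ∂F/∂y = -x + 24y^2

so d/dx[F(x, y(x))] = ∂F/∂x + (∂F/∂y)·y' = 0. Rearranging,
  dy/dx = -(∂F/∂x)/(∂F/∂y) = -(9x^2 - y)/(-x + 24y^2) = (9x^2 - y)/(x - 24y^2)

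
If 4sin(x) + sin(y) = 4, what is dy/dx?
Differentiate the relation implicitly: treat y = y(x) and apply the chain rule, so every y-derivative picks up a y' = dy/dx factor.

With everything moved to the left-hand side, differentiate term by term:
  d/dx[4sin(x)] = 4cos(x)
  d/dx[sin(y)] = y'·cos(y)
  d/dx[-4] = 0

Separating the contributions that come from x directly and those that come through y:
  without y':      4cos(x)
  multiplying y':  cos(y)

so (4cos(x)) + (cos(y))·y' = 0, and therefore
  dy/dx = -(4cos(x))/(cos(y)) = -4cos(x)/cos(y)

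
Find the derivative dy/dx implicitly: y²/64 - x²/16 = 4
Differentiate the relation implicitly: treat y = y(x) and apply the chain rule, so every y-derivative picks up a y' = dy/dx factor.

With everything moved to the left-hand side, differentiate term by term:
  d/dx[-x^2/16] = -x/8
  d/dx[y^2/64] = y·y'/32
  d/dx[-4] = 0

Separating the contributions that come from x directly and those that come through y:
  without y':      -x/8
  multiplying y':  y/32

so (-x/8) + (y/32)·y' = 0, and therefore
  dy/dx = -(-x/8)/(y/32) = 4x/y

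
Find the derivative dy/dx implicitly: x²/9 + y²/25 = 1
Take d/dx of both sides. Since y is implicitly a function of x, the chain rule attaches a y' = dy/dx factor whenever we differentiate through y.

Set F(x, y) = (left side) − (right side), so the curve is F = 0. Differentiating each term of F:
  d/dx[x^2/9] = 2x/9
  d/dx[y^2/25] = 2y·y'/25
  d/dx[-1] = 0

Collecting, the y'-free part is the partial derivative in x and the y' coefficient is the partial derivative in y:
  ∂F/∂x = 2x/9
  ∂F/∂y = 2y/25

so d/dx[F(x, y(x))] = ∂F/∂x + (∂F/∂y)·y' = 0. Rearranging,
  dy/dx = -(∂F/∂x)/(∂F/∂y) = -(2x/9)/(2y/25) = -25x/(9y)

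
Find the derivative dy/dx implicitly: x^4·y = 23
Differentiate the relation implicitly: treat y = y(x) and apply the chain rule, so every y-derivative picks up a y' = dy/dx factor.

With everything moved to the left-hand side, differentiate term by term:
  d/dx[x^4y] = x^4·y' + 4x^3y
  d/dx[-23] = 0

Separating the contributions that come from x directly and those that come through y:
  without y':      4x^3y
  multiplying y':  x^4

so (4x^3y) + (x^4)·y' = 0, and therefore
  dy/dx = -(4x^3y)/(x^4) = -4y/x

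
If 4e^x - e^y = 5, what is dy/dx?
Differentiate both sides with respect to x, treating y as y(x). By the chain rule, any term containing y contributes a factor of y' = dy/dx when we differentiate it.

Move every term to one side and write the relation as F(x, y) = 0. Term by term,
  d/dx[4e^(x)] = 4e^(x)
  d/dx[-e^(y)] = -y'·e^(y)
  d/dx[-5] = 0

The pieces without y' make up ∂F/∂x and the coefficient of y' is ∂F/∂y:
  ∂F/∂x = 4e^(x),
  ∂F/∂y = -e^(y).

Since d/dx[F] = ∂F/∂x + (∂F/∂y)·y' = 0, solve for y':
  (∂F/∂y)·y' = -∂F/∂x
  dy/dx = -(∂F/∂x)/(∂F/∂y) = -(4e^(x))/(-e^(y)) = 4e^(x - y)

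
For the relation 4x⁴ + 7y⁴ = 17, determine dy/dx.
Apply d/dx to both sides, remembering that y depends on x. Each occurrence of y therefore brings in a y' = dy/dx via the chain rule.

With F(x, y) equal to the left-hand side minus the right, differentiate F term by term:
  d/dx[4x^4] = 16x^3
  d/dx[7y^4] = 28y^3·y'
  d/dx[-17] = 0
Adding these up, d/dx[F] = 0 becomes
  (16x^3) + (28y^3)·y' = 0,
so isolating y',
  dy/dx = -(16x^3)/(28y^3) = -4x^3/(7y^3)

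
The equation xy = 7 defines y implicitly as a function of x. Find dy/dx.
Differentiate both sides with respect to x, treating y as y(x). By the chain rule, any term containing y contributes a factor of y' = dy/dx when we differentiate it.

Move every term to one side and write the relation as F(x, y) = 0. Term by term,
  d/dx[xy] = x·y' + y
  d/dx[-7] = 0

The pieces without y' make up ∂F/∂x and the coefficient of y' is ∂F/∂y:
  ∂F/∂x = y,
  ∂F/∂y = x.

Since d/dx[F] = ∂F/∂x + (∂F/∂y)·y' = 0, solve for y':
  (∂F/∂y)·y' = -∂F/∂x
  dy/dx = -(∂F/∂x)/(∂F/∂y) = -(y)/(x) = -y/x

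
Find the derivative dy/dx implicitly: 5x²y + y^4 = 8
Differentiate the relation implicitly: treat y = y(x) and apply the chain rule, so every y-derivative picks up a y' = dy/dx factor.

With everything moved to the left-hand side, differentiate term by term:
  d/dx[5x^2y] = 5x^2·y' + 10xy
  d/dx[y^4] = 4y^3·y'
  d/dx[-8] = 0

Separating the contributions that come from x directly and those that come through y:
  without y':      10xy
  multiplying y':  5x^2 + 4y^3

so (10xy) + (5x^2 + 4y^3)·y' = 0, and therefore
  dy/dx = -(10xy)/(5x^2 + 4y^3) = -10xy/(5x^2 + 4y^3)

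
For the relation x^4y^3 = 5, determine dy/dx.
Take d/dx of both sides. Since y is implicitly a function of x, the chain rule attaches a y' = dy/dx factor whenever we differentiate through y.

Set F(x, y) = (left side) − (right side), so the curve is F = 0. Differentiating each term of F:
  d/dx[x^4y^3] = 3x^4y^2·y' + 4x^3y^3
  d/dx[-5] = 0

Collecting, the y'-free part is the partial derivative in x and the y' coefficient is the partial derivative in y:
  ∂F/∂x = 4x^3y^3
  ∂F/∂y = 3x^4y^2

so d/dx[F(x, y(x))] = ∂F/∂x + (∂F/∂y)·y' = 0. Rearranging,
  dy/dx = -(∂F/∂x)/(∂F/∂y) = -(4x^3y^3)/(3x^4y^2) = -4y/(3x)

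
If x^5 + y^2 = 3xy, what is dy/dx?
Differentiate the relation implicitly: treat y = y(x) and apply the chain rule, so every y-derivative picks up a y' = dy/dx factor.

With everything moved to the left-hand side, differentiate term by term:
  d/dx[x^5] = 5x^4
  d/dx[-3xy] = -3x·y' - 3y
  d/dx[y^2] = 2y·y'

Separating the contributions that come from x directly and those that come through y:
  without y':      5x^4 - 3y
  multiplying y':  -3x + 2y

so (5x^4 - 3y) + (-3x + 2y)·y' = 0, and therefore
  dy/dx = -(5x^4 - 3y)/(-3x + 2y) = (5x^4 - 3y)/(3x - 2y)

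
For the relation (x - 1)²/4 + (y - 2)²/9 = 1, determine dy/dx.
Apply d/dx to both sides, remembering that y depends on x. Each occurrence of y therefore brings in a y' = dy/dx via the chain rule.

With F(x, y) equal to the left-hand side minus the right, differentiate F term by term:
  d/dx[(x - 1)^2/4] = x/2 - 1/2
  d/dx[(y - 2)^2/9] = 2·y'(y - 2)/9
  d/dx[-1] = 0
Adding these up, d/dx[F] = 0 becomes
  (x/2 - 1/2) + (2y/9 - 4/9)·y' = 0,
so isolating y',
  dy/dx = -(x/2 - 1/2)/(2y/9 - 4/9)
        = -((x - 1)/2)/(2(y - 2)/9) = 9(1 - x)/(4(y - 2))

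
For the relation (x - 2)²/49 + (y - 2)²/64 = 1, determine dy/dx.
Differentiate the relation implicitly: treat y = y(x) and apply the chain rule, so every y-derivative picks up a y' = dy/dx factor.

With everything moved to the left-hand side, differentiate term by term:
  d/dx[(x - 2)^2/49] = 2x/49 - 4/49
  d/dx[(y - 2)^2/64] = y'(y - 2)/32
  d/dx[-1] = 0

Separating the contributions that come from x directly and those that come through y:
  without y':      2x/49 - 4/49
  multiplying y':  y/32 - 1/16

so (2x/49 - 4/49) + (y/32 - 1/16)·y' = 0, and therefore
  dy/dx = -(2x/49 - 4/49)/(y/32 - 1/16)
        = -(2(x - 2)/49)/((y - 2)/32) = 64(2 - x)/(49(y - 2))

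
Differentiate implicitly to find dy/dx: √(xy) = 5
Apply d/dx to both sides, remembering that y depends on x. Each occurrence of y therefore brings in a y' = dy/dx via the chain rule.

With F(x, y) equal to the left-hand side minus the right, differentiate F term by term:
  d/dx[√(xy)] = √(xy)(x·y'/2 + y/2)/(xy)
  d/dx[-5] = 0
Adding these up, d/dx[F] = 0 becomes
  (√(xy)/(2x)) + (√(xy)/(2y))·y' = 0,
so isolating y',
  dy/dx = -(√(xy)/(2x))/(√(xy)/(2y)) = -y/x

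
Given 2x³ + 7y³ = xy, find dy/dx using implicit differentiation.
Take d/dx of both sides. Since y is implicitly a function of x, the chain rule attaches a y' = dy/dx factor whenever we differentiate through y.

Set F(x, y) = (left side) − (right side), so the curve is F = 0. Differentiating each term of F:
  d/dx[2x^3] = 6x^2
  d/dx[-xy] = -x·y' - y
  d/dx[7y^3] = 21y^2·y'

Collecting, the y'-free part is the partial derivative in x and the y' coefficient is the partial derivative in y:
  ∂F/∂x = 6x^2 - y
  ∂F/∂y = -x + 21y^2

so d/dx[F(x, y(x))] = ∂F/∂x + (∂F/∂y)·y' = 0. Rearranging,
  dy/dx = -(∂F/∂x)/(∂F/∂y) = -(6x^2 - y)/(-x + 21y^2) = (6x^2 - y)/(x - 21y^2)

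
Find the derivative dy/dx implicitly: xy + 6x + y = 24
Differentiate the relation implicitly: treat y = y(x) and apply the chain rule, so every y-derivative picks up a y' = dy/dx factor.

With everything moved to the left-hand side, differentiate term by term:
  d/dx[xy] = x·y' + y
  d/dx[6x] = 6
  d/dx[y] = y'
  d/dx[-24] = 0

Separating the contributions that come from x directly and those that come through y:
  without y':      y + 6
  multiplying y':  x + 1

so (y + 6) + (x + 1)·y' = 0, and therefore
  dy/dx = -(y + 6)/(x + 1) = (-y - 6)/(x + 1)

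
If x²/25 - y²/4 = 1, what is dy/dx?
Apply d/dx to both sides, remembering that y depends on x. Each occurrence of y therefore brings in a y' = dy/dx via the chain rule.

With F(x, y) equal to the left-hand side minus the right, differentiate F term by term:
  d/dx[x^2/25] = 2x/25
  d/dx[-y^2/4] = -y·y'/2
  d/dx[-1] = 0
Adding these up, d/dx[F] = 0 becomes
  (2x/25) + (-y/2)·y' = 0,
so isolating y',
  dy/dx = -(2x/25)/(-y/2) = 4x/(25y)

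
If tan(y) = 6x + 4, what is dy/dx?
Differentiate the relation implicitly: treat y = y(x) and apply the chain rule, so every y-derivative picks up a y' = dy/dx factor.

With everything moved to the left-hand side, differentiate term by term:
  d/dx[-6x] = -6
  d/dx[tan(y)] = y'(tan(y)^2 + 1)
  d/dx[-4] = 0

Separating the contributions that come from x directly and those that come through y:
  without y':      -6
  multiplying y':  tan(y)^2 + 1

so (-6) + (tan(y)^2 + 1)·y' = 0, and therefore
  dy/dx = -(-6)/(tan(y)^2 + 1) = 6cos(y)^2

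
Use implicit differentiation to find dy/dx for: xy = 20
Take d/dx of both sides. Since y is implicitly a function of x, the chain rule attaches a y' = dy/dx factor whenever we differentiate through y.

Set F(x, y) = (left side) − (right side), so the curve is F = 0. Differentiating each term of F:
  d/dx[xy] = x·y' + y
  d/dx[-20] = 0

Collecting, the y'-free part is the partial derivative in x and the y' coefficient is the partial derivative in y:
  ∂F/∂x = y
  ∂F/∂y = x

so d/dx[F(x, y(x))] = ∂F/∂x + (∂F/∂y)·y' = 0. Rearranging,
  dy/dx = -(∂F/∂x)/(∂F/∂y) = -(y)/(x) = -y/x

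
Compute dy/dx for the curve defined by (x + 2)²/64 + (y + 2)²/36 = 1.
Differentiate both sides with respect to x, treating y as y(x). By the chain rule, any term containing y contributes a factor of y' = dy/dx when we differentiate it.

Move every term to one side and write the relation as F(x, y) = 0. Term by term,
  d/dx[(x + 2)^2/64] = x/32 + 1/16
  d/dx[(y + 2)^2/36] = y'(y + 2)/18
  d/dx[-1] = 0

The pieces without y' make up ∂F/∂x and the coefficient of y' is ∂F/∂y:
  ∂F/∂x = x/32 + 1/16,
  ∂F/∂y = y/18 + 1/9.

Since d/dx[F] = ∂F/∂x + (∂F/∂y)·y' = 0, solve for y':
  (∂F/∂y)·y' = -∂F/∂x
  dy/dx = -(∂F/∂x)/(∂F/∂y) = -(x/32 + 1/16)/(y/18 + 1/9)
        = -((x + 2)/32)/((y + 2)/18) = 9(-x - 2)/(16(y + 2))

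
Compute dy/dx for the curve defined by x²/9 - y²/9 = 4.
Apply d/dx to both sides, remembering that y depends on x. Each occurrence of y therefore brings in a y' = dy/dx via the chain rule.

With F(x, y) equal to the left-hand side minus the right, differentiate F term by term:
  d/dx[x^2/9] = 2x/9
  d/dx[-y^2/9] = -2y·y'/9
  d/dx[-4] = 0
Adding these up, d/dx[F] = 0 becomes
  (2x/9) + (-2y/9)·y' = 0,
so isolating y',
  dy/dx = -(2x/9)/(-2y/9) = x/y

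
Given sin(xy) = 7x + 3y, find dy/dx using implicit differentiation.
Differentiate the relation implicitly: treat y = y(x) and apply the chain rule, so every y-derivative picks up a y' = dy/dx factor.

With everything moved to the left-hand side, differentiate term by term:
  d/dx[-7x] = -7
  d/dx[-3y] = -3·y'
  d/dx[sin(xy)] = (x·y' + y)·cos(xy)

Separating the contributions that come from x directly and those that come through y:
  without y':      y·cos(xy) - 7
  multiplying y':  x·cos(xy) - 3

so (y·cos(xy) - 7) + (x·cos(xy) - 3)·y' = 0, and therefore
  dy/dx = -(y·cos(xy) - 7)/(x·cos(xy) - 3) = (-y·cos(xy) + 7)/(x·cos(xy) - 3)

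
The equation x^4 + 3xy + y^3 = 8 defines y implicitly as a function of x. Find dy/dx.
Differentiate both sides with respect to x, treating y as y(x). By the chain rule, any term containing y contributes a factor of y' = dy/dx when we differentiate it.

Move every term to one side and write the relation as F(x, y) = 0. Term by term,
  d/dx[x^4] = 4x^3
  d/dx[3xy] = 3x·y' + 3y
  d/dx[y^3] = 3y^2·y'
  d/dx[-8] = 0

The pieces without y' make up ∂F/∂x and the coefficient of y' is ∂F/∂y:
  ∂F/∂x = 4x^3 + 3y,
  ∂F/∂y = 3x + 3y^2.

Since d/dx[F] = ∂F/∂x + (∂F/∂y)·y' = 0, solve for y':
  (∂F/∂y)·y' = -∂F/∂x
  dy/dx = -(∂F/∂x)/(∂F/∂y) = -(4x^3 + 3y)/(3x + 3y^2) = (-4x^3/3 - y)/(x + y^2)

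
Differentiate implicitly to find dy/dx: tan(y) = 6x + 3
Take d/dx of both sides. Since y is implicitly a function of x, the chain rule attaches a y' = dy/dx factor whenever we differentiate through y.

Set F(x, y) = (left side) − (right side), so the curve is F = 0. Differentiating each term of F:
  d/dx[-6x] = -6
  d/dx[tan(y)] = y'(tan(y)^2 + 1)
  d/dx[-3] = 0

Collecting, the y'-free part is the partial derivative in x and the y' coefficient is the partial derivative in y:
  ∂F/∂x = -6
  ∂F/∂y = tan(y)^2 + 1

so d/dx[F(x, y(x))] = ∂F/∂x + (∂F/∂y)·y' = 0. Rearranging,
  dy/dx = -(∂F/∂x)/(∂F/∂y) = -(-6)/(tan(y)^2 + 1) = 6cos(y)^2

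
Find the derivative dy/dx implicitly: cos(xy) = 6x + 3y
Apply d/dx to both sides, remembering that y depends on x. Each occurrence of y therefore brings in a y' = dy/dx via the chain rule.

With F(x, y) equal to the left-hand side minus the right, differentiate F term by term:
  d/dx[-6x] = -6
  d/dx[-3y] = -3·y'
  d/dx[cos(xy)] = -(x·y' + y)·sin(xy)
Adding these up, d/dx[F] = 0 becomes
  (-y·sin(xy) - 6) + (-x·sin(xy) - 3)·y' = 0,
so isolating y',
  dy/dx = -(-y·sin(xy) - 6)/(-x·sin(xy) - 3) = -(y·sin(xy) + 6)/(x·sin(xy) + 3)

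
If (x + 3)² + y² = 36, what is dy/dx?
Take d/dx of both sides. Since y is implicitly a function of x, the chain rule attaches a y' = dy/dx factor whenever we differentiate through y.

Set F(x, y) = (left side) − (right side), so the curve is F = 0. Differentiating each term of F:
  d/dx[y^2] = 2y·y'
  d/dx[(x + 3)^2] = 2x + 6
  d/dx[-36] = 0

Collecting, the y'-free part is the partial derivative in x and the y' coefficient is the partial derivative in y:
  ∂F/∂x = 2x + 6
  ∂F/∂y = 2y

so d/dx[F(x, y(x))] = ∂F/∂x + (∂F/∂y)·y' = 0. Rearranging,
  dy/dx = -(∂F/∂x)/(∂F/∂y) = -(2x + 6)/(2y) = (-x - 3)/y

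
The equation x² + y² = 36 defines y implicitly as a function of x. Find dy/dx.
Apply d/dx to both sides, remembering that y depends on x. Each occurrence of y therefore brings in a y' = dy/dx via the chain rule.

With F(x, y) equal to the left-hand side minus the right, differentiate F term by term:
  d/dx[x^2] = 2x
  d/dx[y^2] = 2y·y'
  d/dx[-36] = 0
Adding these up, d/dx[F] = 0 becomes
  (2x) + (2y)·y' = 0,
so isolating y',
  dy/dx = -(2x)/(2y) = -x/y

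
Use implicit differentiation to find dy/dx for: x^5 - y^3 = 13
Apply d/dx to both sides, remembering that y depends on x. Each occurrence of y therefore brings in a y' = dy/dx via the chain rule.

With F(x, y) equal to the left-hand side minus the right, differentiate F term by term:
  d/dx[x^5] = 5x^4
  d/dx[-y^3] = -3y^2·y'
  d/dx[-13] = 0
Adding these up, d/dx[F] = 0 becomes
  (5x^4) + (-3y^2)·y' = 0,
so isolating y',
  dy/dx = -(5x^4)/(-3y^2) = 5x^4/(3y^2)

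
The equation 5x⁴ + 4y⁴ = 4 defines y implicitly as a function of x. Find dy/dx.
Take d/dx of both sides. Since y is implicitly a function of x, the chain rule attaches a y' = dy/dx factor whenever we differentiate through y.

Set F(x, y) = (left side) − (right side), so the curve is F = 0. Differentiating each term of F:
  d/dx[5x^4] = 20x^3
  d/dx[4y^4] = 16y^3·y'
  d/dx[-4] = 0

Collecting, the y'-free part is the partial derivative in x and the y' coefficient is the partial derivative in y:
  ∂F/∂x = 20x^3
  ∂F/∂y = 16y^3

so d/dx[F(x, y(x))] = ∂F/∂x + (∂F/∂y)·y' = 0. Rearranging,
  dy/dx = -(∂F/∂x)/(∂F/∂y) = -(20x^3)/(16y^3) = -5x^3/(4y^3)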